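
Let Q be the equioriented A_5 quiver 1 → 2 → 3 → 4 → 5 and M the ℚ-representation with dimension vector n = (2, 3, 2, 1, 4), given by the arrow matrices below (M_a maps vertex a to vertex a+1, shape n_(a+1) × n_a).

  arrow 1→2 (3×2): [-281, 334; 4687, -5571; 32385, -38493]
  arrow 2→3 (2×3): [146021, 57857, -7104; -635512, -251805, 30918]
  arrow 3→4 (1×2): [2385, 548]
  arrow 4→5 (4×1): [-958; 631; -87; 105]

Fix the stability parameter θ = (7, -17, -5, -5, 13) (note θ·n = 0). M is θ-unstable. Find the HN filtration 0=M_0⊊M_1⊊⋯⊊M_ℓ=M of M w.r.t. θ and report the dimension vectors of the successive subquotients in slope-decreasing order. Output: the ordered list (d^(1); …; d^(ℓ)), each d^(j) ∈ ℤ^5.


Interval decomposition of M: I[1,3], I[1,5], I[2,2], I[5,5]^3.
HN type (ℓ=3): μ^(1)=13; μ^(2)=-5; μ^(3)=-17

((0, 0, 0, 0, 4); (2, 2, 2, 1, 0); (0, 1, 0, 0, 0))


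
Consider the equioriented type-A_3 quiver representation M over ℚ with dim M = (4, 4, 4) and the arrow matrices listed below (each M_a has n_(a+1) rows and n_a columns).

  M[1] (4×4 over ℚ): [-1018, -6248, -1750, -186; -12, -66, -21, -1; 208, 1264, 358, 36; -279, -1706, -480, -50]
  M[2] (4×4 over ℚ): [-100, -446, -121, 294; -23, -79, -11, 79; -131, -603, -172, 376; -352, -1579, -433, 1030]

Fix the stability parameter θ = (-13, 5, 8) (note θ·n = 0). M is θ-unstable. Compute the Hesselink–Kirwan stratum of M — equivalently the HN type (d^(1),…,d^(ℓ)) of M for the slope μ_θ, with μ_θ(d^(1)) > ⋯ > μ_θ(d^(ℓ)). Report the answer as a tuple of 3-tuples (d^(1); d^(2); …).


Barcode: M ≅ I[1,1], I[1,3]^3, I[2,3]. HN layers by μ_θ (3 steps, strictly decreasing):
  μ^(1)=8; μ^(2)=5; μ^(3)=-13

((0, 0, 4); (0, 4, 0); (4, 0, 0))


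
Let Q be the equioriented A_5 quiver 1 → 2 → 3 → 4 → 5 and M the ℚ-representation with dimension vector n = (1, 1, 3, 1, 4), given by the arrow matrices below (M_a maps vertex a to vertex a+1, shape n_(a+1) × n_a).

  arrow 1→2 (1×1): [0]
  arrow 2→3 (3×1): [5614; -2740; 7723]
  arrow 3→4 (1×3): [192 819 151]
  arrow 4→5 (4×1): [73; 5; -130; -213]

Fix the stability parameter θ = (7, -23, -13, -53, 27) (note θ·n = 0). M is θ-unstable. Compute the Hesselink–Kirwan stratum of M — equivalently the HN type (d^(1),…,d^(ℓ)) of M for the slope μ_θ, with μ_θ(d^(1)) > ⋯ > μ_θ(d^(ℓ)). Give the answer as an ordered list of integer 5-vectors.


Via rank(M_{q-1}∘⋯∘M_p): M ≅ I[1,1], I[2,5], I[3,3]^2, I[5,5]^3.
μ_θ-semistable layers: μ^(1)=27; μ^(2)=7; μ^(3)=-13; μ^(4)=-89/3

((0, 0, 0, 0, 4); (1, 0, 0, 0, 0); (0, 0, 2, 0, 0); (0, 1, 1, 1, 0))


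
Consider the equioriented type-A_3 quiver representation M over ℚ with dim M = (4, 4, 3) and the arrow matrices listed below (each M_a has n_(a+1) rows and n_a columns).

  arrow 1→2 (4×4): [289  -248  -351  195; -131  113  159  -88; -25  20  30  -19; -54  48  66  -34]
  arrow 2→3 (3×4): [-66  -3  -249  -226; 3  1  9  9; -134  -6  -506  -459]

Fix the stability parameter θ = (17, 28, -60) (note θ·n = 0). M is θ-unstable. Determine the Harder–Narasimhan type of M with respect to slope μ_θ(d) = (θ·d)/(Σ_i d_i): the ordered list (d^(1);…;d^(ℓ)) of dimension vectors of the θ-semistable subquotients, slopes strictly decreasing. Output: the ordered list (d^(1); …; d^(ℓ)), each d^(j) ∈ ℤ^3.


Barcode: M ≅ I[1,1], I[1,2], I[1,3]^2, I[2,3]. HN layers by μ_θ (4 steps, strictly decreasing):
  μ^(1)=28; μ^(2)=17; μ^(3)=-5; μ^(4)=-16

((0, 1, 0); (2, 0, 0); (2, 2, 2); (0, 1, 1))


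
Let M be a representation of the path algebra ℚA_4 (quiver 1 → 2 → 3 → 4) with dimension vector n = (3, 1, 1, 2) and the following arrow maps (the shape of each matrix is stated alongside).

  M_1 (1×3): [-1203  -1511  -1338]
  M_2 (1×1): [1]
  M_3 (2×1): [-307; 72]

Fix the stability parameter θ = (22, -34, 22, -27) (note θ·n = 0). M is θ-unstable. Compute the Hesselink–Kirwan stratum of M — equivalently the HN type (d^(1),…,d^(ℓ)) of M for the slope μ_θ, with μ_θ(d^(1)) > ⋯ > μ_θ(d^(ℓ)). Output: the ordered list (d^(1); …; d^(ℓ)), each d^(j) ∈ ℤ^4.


Barcode: M ≅ I[1,1]^2, I[1,4], I[4,4]. HN layers by μ_θ (4 steps, strictly decreasing):
  μ^(1)=22; μ^(2)=-5/2; μ^(3)=-6; μ^(4)=-27

((2, 0, 0, 0); (0, 0, 1, 1); (1, 1, 0, 0); (0, 0, 0, 1))


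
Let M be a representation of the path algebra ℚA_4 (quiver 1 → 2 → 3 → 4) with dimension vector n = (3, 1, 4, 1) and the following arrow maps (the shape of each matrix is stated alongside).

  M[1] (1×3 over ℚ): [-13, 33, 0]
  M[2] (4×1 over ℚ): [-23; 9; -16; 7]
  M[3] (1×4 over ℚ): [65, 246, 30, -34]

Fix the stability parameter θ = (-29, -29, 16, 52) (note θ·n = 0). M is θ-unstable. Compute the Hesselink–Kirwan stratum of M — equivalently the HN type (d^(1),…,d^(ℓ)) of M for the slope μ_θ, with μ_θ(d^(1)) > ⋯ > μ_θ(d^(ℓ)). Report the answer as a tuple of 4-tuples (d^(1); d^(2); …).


Via rank(M_{q-1}∘⋯∘M_p): M ≅ I[1,1]^2, I[1,4], I[3,3]^3.
μ_θ-semistable layers: μ^(1)=52; μ^(2)=16; μ^(3)=-29

((0, 0, 0, 1); (0, 0, 4, 0); (3, 1, 0, 0))


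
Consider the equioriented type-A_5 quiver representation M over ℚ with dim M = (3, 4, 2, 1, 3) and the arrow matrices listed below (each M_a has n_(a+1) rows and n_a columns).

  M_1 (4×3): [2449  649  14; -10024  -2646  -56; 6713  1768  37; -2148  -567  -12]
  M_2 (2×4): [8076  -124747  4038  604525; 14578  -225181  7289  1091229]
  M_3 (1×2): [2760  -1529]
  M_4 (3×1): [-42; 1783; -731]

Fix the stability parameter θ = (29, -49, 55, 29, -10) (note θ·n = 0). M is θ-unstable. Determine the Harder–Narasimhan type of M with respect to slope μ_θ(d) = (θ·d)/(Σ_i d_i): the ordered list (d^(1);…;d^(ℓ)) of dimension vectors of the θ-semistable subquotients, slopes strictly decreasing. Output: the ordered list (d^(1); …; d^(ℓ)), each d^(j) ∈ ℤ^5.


Barcode: M ≅ I[1,2], I[1,3], I[1,5], I[2,2], I[5,5]^2. HN layers by μ_θ (4 steps, strictly decreasing):
  μ^(1)=55; μ^(2)=74/3; μ^(3)=-10; μ^(4)=-49

((0, 0, 1, 0, 0); (0, 0, 1, 1, 1); (3, 3, 0, 0, 2); (0, 1, 0, 0, 0))


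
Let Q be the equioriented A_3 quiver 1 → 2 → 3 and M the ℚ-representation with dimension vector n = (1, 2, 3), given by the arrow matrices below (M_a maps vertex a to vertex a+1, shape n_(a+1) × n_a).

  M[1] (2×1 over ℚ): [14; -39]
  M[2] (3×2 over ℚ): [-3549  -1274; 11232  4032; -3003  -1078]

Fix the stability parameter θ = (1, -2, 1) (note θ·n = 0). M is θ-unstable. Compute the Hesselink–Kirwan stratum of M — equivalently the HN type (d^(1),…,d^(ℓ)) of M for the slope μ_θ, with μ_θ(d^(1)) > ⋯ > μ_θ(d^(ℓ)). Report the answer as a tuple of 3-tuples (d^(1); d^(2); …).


Barcode: M ≅ I[1,2], I[2,3], I[3,3]^2. HN layers by μ_θ (3 steps, strictly decreasing):
  μ^(1)=1; μ^(2)=-1/2; μ^(3)=-2

((0, 0, 3); (1, 1, 0); (0, 1, 0))


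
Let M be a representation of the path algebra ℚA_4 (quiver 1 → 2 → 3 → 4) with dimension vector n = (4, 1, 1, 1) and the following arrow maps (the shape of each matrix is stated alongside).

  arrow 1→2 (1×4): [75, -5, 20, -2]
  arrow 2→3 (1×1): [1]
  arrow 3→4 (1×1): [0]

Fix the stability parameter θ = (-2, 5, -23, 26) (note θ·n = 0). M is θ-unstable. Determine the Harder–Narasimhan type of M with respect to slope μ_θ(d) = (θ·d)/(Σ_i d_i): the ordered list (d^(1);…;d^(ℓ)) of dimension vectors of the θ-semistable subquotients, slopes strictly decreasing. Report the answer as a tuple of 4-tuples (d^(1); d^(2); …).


Interval decomposition of M: I[1,1]^3, I[1,3], I[4,4].
HN type (ℓ=3): μ^(1)=26; μ^(2)=-2; μ^(3)=-20/3

((0, 0, 0, 1); (3, 0, 0, 0); (1, 1, 1, 0))


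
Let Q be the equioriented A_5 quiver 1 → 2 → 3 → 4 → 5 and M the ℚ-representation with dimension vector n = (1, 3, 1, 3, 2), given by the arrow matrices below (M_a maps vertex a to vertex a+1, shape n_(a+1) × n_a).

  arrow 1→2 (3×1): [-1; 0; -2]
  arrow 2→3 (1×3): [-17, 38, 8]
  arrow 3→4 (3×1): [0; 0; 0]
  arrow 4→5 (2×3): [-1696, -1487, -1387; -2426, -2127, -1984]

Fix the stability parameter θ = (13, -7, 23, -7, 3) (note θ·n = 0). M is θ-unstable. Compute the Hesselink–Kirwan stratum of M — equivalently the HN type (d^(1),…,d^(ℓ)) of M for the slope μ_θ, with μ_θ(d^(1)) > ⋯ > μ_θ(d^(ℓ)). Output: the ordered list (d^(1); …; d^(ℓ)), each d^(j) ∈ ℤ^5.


Barcode: M ≅ I[1,3], I[2,2]^2, I[4,4], I[4,5]^2. HN layers by μ_θ (3 steps, strictly decreasing):
  μ^(1)=23; μ^(2)=3; μ^(3)=-7

((0, 0, 1, 0, 0); (1, 1, 0, 0, 2); (0, 2, 0, 3, 0))


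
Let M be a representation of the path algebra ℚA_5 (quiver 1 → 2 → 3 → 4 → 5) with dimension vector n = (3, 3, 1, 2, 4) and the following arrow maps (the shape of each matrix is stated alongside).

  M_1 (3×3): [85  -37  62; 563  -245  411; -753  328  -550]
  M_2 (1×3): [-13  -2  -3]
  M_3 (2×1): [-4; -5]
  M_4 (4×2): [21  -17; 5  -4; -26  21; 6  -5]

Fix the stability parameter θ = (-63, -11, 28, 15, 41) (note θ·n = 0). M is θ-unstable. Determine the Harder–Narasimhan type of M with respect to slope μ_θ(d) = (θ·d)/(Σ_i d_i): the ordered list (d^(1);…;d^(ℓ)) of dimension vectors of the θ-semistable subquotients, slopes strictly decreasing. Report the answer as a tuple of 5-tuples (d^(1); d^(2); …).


Barcode: M ≅ I[1,2]^2, I[1,5], I[4,5], I[5,5]^2. HN layers by μ_θ (5 steps, strictly decreasing):
  μ^(1)=41; μ^(2)=43/2; μ^(3)=15; μ^(4)=-11; μ^(5)=-63

((0, 0, 0, 0, 4); (0, 0, 1, 1, 0); (0, 0, 0, 1, 0); (0, 3, 0, 0, 0); (3, 0, 0, 0, 0))


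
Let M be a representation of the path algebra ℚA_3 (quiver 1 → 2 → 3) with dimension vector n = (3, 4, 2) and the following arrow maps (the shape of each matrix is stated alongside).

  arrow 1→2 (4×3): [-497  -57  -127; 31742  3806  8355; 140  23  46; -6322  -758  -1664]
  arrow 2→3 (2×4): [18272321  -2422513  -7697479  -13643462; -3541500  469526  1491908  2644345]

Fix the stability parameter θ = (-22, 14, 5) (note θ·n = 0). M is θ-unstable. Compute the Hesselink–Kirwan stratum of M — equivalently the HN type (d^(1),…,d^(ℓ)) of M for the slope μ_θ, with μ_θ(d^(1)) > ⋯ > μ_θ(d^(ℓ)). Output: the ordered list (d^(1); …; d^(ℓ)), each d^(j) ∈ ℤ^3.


Interval decomposition of M: I[1,2], I[1,3]^2, I[2,2].
HN type (ℓ=3): μ^(1)=14; μ^(2)=19/2; μ^(3)=-22

((0, 2, 0); (0, 2, 2); (3, 0, 0))


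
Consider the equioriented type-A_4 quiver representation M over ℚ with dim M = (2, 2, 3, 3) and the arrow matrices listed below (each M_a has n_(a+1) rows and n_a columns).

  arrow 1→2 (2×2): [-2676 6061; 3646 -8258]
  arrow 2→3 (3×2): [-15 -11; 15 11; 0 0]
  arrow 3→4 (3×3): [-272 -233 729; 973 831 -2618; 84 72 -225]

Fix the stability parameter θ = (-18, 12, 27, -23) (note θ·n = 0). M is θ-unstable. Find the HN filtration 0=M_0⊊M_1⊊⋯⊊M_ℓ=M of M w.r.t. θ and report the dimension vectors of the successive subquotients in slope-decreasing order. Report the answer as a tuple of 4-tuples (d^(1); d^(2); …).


Barcode: M ≅ I[1,2], I[1,4], I[3,4]^2. HN layers by μ_θ (4 steps, strictly decreasing):
  μ^(1)=12; μ^(2)=16/3; μ^(3)=2; μ^(4)=-18

((0, 1, 0, 0); (0, 1, 1, 1); (0, 0, 2, 2); (2, 0, 0, 0))


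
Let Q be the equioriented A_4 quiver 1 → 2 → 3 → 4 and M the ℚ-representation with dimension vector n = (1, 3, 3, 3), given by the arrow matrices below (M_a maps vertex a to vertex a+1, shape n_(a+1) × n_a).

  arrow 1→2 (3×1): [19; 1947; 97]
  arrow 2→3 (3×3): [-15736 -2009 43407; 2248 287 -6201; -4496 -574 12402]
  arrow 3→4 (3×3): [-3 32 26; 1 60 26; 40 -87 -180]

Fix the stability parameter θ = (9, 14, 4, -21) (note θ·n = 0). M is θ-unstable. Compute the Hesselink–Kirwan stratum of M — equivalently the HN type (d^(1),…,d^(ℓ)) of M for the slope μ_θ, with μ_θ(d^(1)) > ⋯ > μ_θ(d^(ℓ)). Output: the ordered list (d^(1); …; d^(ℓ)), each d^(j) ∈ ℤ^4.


Via rank(M_{q-1}∘⋯∘M_p): M ≅ I[1,4], I[2,2]^2, I[3,4]^2.
μ_θ-semistable layers: μ^(1)=14; μ^(2)=3/2; μ^(3)=-17/2

((0, 2, 0, 0); (1, 1, 1, 1); (0, 0, 2, 2))


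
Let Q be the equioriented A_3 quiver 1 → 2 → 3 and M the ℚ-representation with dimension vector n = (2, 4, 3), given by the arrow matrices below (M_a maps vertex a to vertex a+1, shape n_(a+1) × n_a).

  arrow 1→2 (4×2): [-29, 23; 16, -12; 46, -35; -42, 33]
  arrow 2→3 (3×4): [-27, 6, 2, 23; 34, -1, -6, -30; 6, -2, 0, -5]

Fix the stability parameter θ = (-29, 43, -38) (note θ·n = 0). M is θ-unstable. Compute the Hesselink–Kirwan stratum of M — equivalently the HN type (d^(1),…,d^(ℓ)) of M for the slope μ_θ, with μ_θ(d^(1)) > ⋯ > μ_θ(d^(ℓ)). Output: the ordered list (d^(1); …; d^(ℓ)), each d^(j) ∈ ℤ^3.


Interval decomposition of M: I[1,3]^2, I[2,2], I[2,3].
HN type (ℓ=3): μ^(1)=43; μ^(2)=5/2; μ^(3)=-29

((0, 1, 0); (0, 3, 3); (2, 0, 0))


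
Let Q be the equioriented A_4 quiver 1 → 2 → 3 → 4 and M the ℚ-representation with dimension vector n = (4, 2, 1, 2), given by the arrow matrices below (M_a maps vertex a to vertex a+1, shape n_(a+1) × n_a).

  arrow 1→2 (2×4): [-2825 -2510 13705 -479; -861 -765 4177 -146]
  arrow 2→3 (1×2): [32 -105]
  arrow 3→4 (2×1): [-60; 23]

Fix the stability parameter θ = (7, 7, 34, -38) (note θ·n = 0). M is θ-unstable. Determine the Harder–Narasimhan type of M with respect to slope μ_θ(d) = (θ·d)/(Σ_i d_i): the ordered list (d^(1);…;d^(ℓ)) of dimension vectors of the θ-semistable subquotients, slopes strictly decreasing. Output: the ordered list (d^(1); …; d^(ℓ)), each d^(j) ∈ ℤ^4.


Barcode: M ≅ I[1,1]^2, I[1,2], I[1,4], I[4,4]. HN layers by μ_θ (3 steps, strictly decreasing):
  μ^(1)=7; μ^(2)=5/2; μ^(3)=-38

((3, 1, 0, 0); (1, 1, 1, 1); (0, 0, 0, 1))


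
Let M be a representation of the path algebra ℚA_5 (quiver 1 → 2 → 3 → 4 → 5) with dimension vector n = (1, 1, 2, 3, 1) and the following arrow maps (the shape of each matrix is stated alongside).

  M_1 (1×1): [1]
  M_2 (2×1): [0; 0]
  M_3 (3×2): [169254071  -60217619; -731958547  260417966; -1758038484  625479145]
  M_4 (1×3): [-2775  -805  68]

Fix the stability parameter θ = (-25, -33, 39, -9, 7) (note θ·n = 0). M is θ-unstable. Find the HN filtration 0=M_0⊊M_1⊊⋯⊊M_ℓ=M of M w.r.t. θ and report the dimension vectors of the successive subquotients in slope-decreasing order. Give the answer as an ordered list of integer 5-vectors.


Barcode: M ≅ I[1,2], I[3,4], I[3,5], I[4,4]. HN layers by μ_θ (4 steps, strictly decreasing):
  μ^(1)=15; μ^(2)=37/3; μ^(3)=-9; μ^(4)=-29

((0, 0, 1, 1, 0); (0, 0, 1, 1, 1); (0, 0, 0, 1, 0); (1, 1, 0, 0, 0))


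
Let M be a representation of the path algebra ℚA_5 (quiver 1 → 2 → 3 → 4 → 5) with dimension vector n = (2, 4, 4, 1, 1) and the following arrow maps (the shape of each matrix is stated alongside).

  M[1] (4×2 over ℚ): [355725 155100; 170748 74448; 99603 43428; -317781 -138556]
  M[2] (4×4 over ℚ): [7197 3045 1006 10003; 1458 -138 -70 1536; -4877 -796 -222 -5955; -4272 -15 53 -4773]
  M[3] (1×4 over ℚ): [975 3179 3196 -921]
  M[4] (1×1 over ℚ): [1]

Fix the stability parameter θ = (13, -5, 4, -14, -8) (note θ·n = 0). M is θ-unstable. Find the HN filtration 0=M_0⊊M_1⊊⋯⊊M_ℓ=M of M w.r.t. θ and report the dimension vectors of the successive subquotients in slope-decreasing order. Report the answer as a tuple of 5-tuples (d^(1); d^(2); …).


Via rank(M_{q-1}∘⋯∘M_p): M ≅ I[1,1], I[1,5], I[2,2], I[2,3]^2, I[3,3].
μ_θ-semistable layers: μ^(1)=13; μ^(2)=4; μ^(3)=-2; μ^(4)=-5

((1, 0, 0, 0, 0); (0, 0, 3, 0, 0); (1, 1, 1, 1, 1); (0, 3, 0, 0, 0))


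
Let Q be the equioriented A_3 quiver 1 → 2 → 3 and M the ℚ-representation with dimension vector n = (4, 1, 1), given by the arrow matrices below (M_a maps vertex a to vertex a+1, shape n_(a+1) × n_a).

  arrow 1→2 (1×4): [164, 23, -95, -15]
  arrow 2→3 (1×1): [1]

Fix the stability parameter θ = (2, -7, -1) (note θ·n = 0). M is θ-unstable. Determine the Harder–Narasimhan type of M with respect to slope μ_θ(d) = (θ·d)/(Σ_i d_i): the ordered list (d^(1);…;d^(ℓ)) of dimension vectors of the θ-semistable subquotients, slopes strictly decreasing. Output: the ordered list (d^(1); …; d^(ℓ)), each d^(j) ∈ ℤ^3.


Barcode: M ≅ I[1,1]^3, I[1,3]. HN layers by μ_θ (3 steps, strictly decreasing):
  μ^(1)=2; μ^(2)=-1; μ^(3)=-5/2

((3, 0, 0); (0, 0, 1); (1, 1, 0))


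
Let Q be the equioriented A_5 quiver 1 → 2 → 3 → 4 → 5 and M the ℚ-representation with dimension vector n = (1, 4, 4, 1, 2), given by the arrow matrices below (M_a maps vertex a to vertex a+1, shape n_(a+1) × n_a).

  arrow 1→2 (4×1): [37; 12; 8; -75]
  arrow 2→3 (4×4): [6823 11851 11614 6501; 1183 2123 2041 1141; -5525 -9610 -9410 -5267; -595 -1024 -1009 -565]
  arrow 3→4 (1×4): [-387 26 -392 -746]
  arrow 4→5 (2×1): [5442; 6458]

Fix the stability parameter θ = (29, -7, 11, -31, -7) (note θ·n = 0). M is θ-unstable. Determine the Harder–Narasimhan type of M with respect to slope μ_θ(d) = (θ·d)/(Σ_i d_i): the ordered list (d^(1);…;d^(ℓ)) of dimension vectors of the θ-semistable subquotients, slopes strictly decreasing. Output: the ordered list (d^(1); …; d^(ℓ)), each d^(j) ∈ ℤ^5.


Via rank(M_{q-1}∘⋯∘M_p): M ≅ I[1,2], I[2,3]^2, I[2,5], I[3,3], I[5,5].
μ_θ-semistable layers: μ^(1)=11; μ^(2)=-7; μ^(3)=-9

((1, 1, 3, 0, 0); (0, 2, 0, 0, 2); (0, 1, 1, 1, 0))


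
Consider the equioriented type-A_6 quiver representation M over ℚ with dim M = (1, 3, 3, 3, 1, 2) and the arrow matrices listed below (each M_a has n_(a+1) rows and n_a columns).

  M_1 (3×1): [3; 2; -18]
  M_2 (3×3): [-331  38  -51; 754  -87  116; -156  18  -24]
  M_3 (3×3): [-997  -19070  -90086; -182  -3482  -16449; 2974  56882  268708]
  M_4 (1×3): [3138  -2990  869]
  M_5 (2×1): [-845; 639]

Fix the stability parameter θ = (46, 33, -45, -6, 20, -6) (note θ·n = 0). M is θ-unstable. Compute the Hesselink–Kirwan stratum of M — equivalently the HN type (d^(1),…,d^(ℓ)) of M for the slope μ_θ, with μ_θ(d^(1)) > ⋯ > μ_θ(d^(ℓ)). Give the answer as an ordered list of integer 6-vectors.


Via rank(M_{q-1}∘⋯∘M_p): M ≅ I[1,4], I[2,2], I[2,6], I[3,4], I[6,6].
μ_θ-semistable layers: μ^(1)=33; μ^(2)=7; μ^(3)=-6; μ^(4)=-45

((0, 1, 0, 0, 0, 0); (1, 1, 1, 1, 1, 1); (0, 1, 1, 2, 0, 1); (0, 0, 1, 0, 0, 0))


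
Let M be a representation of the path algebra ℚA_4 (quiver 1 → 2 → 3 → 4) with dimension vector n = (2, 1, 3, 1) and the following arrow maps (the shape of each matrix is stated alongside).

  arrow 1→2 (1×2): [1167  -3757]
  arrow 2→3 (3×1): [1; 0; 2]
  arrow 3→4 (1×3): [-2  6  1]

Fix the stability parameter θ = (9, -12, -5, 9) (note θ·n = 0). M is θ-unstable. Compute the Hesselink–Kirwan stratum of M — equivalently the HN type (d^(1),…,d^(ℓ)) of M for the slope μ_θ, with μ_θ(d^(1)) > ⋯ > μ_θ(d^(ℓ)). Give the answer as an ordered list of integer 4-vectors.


Interval decomposition of M: I[1,1], I[1,3], I[3,3], I[3,4].
HN type (ℓ=3): μ^(1)=9; μ^(2)=-8/3; μ^(3)=-5

((1, 0, 0, 1); (1, 1, 1, 0); (0, 0, 2, 0))


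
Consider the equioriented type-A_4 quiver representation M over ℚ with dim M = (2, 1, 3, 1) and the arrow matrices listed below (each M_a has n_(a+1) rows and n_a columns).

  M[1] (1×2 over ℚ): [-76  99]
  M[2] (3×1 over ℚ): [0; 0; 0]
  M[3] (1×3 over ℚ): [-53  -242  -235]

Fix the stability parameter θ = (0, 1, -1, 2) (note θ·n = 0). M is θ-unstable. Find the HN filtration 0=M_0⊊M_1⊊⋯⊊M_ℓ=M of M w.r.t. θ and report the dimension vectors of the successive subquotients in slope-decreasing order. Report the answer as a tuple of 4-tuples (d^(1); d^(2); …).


Via rank(M_{q-1}∘⋯∘M_p): M ≅ I[1,1], I[1,2], I[3,3]^2, I[3,4].
μ_θ-semistable layers: μ^(1)=2; μ^(2)=1; μ^(3)=0; μ^(4)=-1

((0, 0, 0, 1); (0, 1, 0, 0); (2, 0, 0, 0); (0, 0, 3, 0))


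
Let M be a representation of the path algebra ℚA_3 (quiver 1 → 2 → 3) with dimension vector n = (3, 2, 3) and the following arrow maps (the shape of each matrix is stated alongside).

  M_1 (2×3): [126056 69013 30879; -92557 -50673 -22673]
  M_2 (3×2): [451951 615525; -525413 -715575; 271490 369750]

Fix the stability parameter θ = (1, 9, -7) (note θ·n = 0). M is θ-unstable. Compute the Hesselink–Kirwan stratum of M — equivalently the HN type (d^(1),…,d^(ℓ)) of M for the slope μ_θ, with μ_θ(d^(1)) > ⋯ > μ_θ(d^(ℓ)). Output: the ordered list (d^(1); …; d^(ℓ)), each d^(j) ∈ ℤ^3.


Barcode: M ≅ I[1,1], I[1,2], I[1,3], I[3,3]^2. HN layers by μ_θ (3 steps, strictly decreasing):
  μ^(1)=9; μ^(2)=1; μ^(3)=-7

((0, 1, 0); (3, 1, 1); (0, 0, 2))


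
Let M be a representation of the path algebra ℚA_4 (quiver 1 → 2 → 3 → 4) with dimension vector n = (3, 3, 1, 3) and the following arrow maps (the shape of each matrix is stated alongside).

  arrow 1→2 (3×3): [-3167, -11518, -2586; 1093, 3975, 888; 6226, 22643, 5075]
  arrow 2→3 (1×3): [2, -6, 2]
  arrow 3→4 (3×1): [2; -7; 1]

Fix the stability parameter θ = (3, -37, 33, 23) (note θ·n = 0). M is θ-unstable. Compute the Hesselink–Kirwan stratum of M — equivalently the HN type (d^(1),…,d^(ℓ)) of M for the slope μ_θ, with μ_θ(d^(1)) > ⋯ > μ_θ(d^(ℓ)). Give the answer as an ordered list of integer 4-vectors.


Via rank(M_{q-1}∘⋯∘M_p): M ≅ I[1,2]^2, I[1,4], I[4,4]^2.
μ_θ-semistable layers: μ^(1)=28; μ^(2)=23; μ^(3)=-17

((0, 0, 1, 1); (0, 0, 0, 2); (3, 3, 0, 0))


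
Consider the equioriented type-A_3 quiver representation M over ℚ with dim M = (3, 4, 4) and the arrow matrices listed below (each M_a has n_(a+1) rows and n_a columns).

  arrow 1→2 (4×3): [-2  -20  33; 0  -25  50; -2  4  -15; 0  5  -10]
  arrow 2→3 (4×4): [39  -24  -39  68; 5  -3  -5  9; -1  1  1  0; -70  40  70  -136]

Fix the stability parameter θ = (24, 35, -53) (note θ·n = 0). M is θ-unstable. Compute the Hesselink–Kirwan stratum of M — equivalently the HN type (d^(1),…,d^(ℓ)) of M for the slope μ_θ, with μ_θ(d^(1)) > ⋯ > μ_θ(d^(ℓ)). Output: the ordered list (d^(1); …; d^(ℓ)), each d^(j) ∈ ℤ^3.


Interval decomposition of M: I[1,1], I[1,2], I[1,3], I[2,3]^2, I[3,3].
HN type (ℓ=5): μ^(1)=35; μ^(2)=24; μ^(3)=2; μ^(4)=-9; μ^(5)=-53

((0, 1, 0); (2, 0, 0); (1, 1, 1); (0, 2, 2); (0, 0, 1))


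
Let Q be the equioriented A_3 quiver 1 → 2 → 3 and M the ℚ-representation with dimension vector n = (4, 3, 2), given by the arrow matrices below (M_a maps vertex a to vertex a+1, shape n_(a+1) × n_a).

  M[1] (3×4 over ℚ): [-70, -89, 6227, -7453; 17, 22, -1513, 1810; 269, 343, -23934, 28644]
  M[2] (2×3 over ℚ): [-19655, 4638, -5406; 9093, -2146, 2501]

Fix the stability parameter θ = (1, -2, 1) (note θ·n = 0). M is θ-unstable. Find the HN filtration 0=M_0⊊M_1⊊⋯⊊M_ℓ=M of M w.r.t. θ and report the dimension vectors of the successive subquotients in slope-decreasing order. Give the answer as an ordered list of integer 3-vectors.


Via rank(M_{q-1}∘⋯∘M_p): M ≅ I[1,1], I[1,2], I[1,3]^2.
μ_θ-semistable layers: μ^(1)=1; μ^(2)=-1/2

((1, 0, 2); (3, 3, 0))


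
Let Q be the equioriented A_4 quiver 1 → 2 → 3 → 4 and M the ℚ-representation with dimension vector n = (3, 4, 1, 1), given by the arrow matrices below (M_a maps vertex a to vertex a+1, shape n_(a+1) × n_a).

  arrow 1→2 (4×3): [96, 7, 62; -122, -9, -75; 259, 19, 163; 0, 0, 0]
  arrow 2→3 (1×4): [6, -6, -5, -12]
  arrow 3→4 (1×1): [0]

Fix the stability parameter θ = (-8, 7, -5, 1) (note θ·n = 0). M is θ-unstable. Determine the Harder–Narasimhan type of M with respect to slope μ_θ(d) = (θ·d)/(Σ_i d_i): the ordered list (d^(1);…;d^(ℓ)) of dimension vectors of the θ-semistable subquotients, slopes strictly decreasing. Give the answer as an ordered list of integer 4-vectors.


Interval decomposition of M: I[1,2]^2, I[1,3], I[2,2], I[4,4].
HN type (ℓ=3): μ^(1)=7; μ^(2)=1; μ^(3)=-8

((0, 3, 0, 0); (0, 1, 1, 1); (3, 0, 0, 0))


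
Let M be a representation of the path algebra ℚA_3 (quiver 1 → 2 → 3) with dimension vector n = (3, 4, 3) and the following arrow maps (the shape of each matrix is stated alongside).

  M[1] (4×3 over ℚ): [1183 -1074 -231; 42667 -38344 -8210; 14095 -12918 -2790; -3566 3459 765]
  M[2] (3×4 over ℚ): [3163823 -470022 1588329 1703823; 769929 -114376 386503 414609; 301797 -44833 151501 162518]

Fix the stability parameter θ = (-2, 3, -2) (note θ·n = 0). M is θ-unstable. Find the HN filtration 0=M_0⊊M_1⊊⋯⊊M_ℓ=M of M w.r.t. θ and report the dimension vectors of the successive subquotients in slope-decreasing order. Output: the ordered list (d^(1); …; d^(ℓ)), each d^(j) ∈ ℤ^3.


Barcode: M ≅ I[1,3]^3, I[2,2]. HN layers by μ_θ (3 steps, strictly decreasing):
  μ^(1)=3; μ^(2)=1/2; μ^(3)=-2

((0, 1, 0); (0, 3, 3); (3, 0, 0))


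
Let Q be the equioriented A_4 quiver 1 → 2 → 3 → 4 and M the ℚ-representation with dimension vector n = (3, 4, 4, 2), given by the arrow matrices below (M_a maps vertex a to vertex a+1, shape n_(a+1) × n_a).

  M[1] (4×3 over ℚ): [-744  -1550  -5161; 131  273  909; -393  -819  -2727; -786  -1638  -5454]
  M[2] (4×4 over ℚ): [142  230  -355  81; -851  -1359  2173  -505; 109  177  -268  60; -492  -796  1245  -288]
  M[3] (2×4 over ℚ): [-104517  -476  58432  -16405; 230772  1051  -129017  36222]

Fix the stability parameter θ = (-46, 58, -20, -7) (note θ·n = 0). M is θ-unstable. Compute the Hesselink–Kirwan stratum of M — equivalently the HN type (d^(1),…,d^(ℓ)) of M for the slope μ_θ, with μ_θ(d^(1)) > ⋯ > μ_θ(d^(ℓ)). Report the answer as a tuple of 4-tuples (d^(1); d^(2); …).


Interval decomposition of M: I[1,1], I[1,4]^2, I[2,2], I[2,3], I[3,3].
HN type (ℓ=5): μ^(1)=58; μ^(2)=19; μ^(3)=31/3; μ^(4)=-20; μ^(5)=-46

((0, 1, 0, 0); (0, 1, 1, 0); (0, 2, 2, 2); (0, 0, 1, 0); (3, 0, 0, 0))


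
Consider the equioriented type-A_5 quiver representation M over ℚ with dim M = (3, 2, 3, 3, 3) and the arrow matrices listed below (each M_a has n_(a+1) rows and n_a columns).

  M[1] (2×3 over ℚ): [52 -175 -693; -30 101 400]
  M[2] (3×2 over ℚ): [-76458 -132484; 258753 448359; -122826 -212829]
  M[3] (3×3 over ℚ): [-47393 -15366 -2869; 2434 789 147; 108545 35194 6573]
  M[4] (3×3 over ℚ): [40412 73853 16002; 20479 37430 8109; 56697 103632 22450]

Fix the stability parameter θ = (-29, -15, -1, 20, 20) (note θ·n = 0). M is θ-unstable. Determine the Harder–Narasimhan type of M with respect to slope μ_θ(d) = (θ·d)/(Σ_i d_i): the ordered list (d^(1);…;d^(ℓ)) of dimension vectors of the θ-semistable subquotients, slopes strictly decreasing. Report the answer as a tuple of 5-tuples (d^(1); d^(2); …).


Interval decomposition of M: I[1,1], I[1,5]^2, I[3,5].
HN type (ℓ=4): μ^(1)=20; μ^(2)=-1; μ^(3)=-15; μ^(4)=-29

((0, 0, 0, 3, 3); (0, 0, 3, 0, 0); (0, 2, 0, 0, 0); (3, 0, 0, 0, 0))


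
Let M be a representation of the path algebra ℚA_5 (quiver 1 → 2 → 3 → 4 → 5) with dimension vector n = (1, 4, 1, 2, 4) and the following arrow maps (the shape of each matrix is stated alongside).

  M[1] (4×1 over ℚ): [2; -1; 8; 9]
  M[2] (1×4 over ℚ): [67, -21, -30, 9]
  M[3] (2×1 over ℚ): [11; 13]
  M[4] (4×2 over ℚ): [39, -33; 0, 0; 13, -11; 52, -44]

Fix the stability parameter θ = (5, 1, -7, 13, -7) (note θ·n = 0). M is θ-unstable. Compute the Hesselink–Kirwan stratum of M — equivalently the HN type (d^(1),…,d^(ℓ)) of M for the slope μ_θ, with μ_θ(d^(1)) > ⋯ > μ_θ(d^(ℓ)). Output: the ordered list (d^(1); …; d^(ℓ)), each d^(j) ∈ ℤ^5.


Barcode: M ≅ I[1,4], I[2,2]^3, I[4,5], I[5,5]^3. HN layers by μ_θ (5 steps, strictly decreasing):
  μ^(1)=13; μ^(2)=3; μ^(3)=1; μ^(4)=-1/3; μ^(5)=-7

((0, 0, 0, 1, 0); (0, 0, 0, 1, 1); (0, 3, 0, 0, 0); (1, 1, 1, 0, 0); (0, 0, 0, 0, 3))


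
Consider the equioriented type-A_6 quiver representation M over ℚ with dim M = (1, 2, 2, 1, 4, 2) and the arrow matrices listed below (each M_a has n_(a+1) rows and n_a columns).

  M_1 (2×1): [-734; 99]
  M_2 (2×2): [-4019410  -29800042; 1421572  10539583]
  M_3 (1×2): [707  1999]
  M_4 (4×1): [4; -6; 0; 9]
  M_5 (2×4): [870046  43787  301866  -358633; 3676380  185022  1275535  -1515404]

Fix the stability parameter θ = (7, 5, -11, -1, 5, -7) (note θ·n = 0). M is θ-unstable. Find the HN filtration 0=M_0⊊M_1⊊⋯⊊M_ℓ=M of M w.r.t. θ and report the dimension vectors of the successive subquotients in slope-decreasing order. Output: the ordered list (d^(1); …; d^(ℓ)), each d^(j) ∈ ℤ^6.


Interval decomposition of M: I[1,6], I[2,3], I[5,5]^2, I[5,6].
HN type (ℓ=4): μ^(1)=5; μ^(2)=-1/3; μ^(3)=-1; μ^(4)=-3

((0, 0, 0, 0, 2, 0); (1, 1, 1, 1, 1, 1); (0, 0, 0, 0, 1, 1); (0, 1, 1, 0, 0, 0))


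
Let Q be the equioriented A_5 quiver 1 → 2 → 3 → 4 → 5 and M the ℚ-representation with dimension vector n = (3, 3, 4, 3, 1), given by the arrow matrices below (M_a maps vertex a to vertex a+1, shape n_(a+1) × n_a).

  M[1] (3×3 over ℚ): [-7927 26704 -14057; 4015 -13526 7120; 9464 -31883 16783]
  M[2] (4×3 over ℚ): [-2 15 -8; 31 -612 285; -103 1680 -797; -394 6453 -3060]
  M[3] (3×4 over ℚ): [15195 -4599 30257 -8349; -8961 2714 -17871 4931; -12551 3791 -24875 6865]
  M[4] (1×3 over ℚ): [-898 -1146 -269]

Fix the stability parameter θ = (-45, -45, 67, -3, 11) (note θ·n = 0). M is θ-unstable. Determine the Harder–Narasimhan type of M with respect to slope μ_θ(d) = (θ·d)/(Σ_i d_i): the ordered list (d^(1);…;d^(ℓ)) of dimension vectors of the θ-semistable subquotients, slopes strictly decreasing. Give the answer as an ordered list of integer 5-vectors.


Barcode: M ≅ I[1,2], I[1,3], I[1,4], I[3,4], I[3,5]. HN layers by μ_θ (4 steps, strictly decreasing):
  μ^(1)=67; μ^(2)=32; μ^(3)=25; μ^(4)=-45

((0, 0, 1, 0, 0); (0, 0, 2, 2, 0); (0, 0, 1, 1, 1); (3, 3, 0, 0, 0))


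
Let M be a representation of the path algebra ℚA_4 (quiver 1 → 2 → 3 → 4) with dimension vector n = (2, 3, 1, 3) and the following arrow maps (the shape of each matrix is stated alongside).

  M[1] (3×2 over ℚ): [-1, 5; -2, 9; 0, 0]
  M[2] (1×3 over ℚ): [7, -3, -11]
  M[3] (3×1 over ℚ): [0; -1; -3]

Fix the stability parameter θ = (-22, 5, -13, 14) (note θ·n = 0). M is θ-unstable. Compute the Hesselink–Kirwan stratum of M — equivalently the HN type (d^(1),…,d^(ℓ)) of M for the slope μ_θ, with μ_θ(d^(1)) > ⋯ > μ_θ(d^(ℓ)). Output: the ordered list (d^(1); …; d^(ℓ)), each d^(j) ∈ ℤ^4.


Via rank(M_{q-1}∘⋯∘M_p): M ≅ I[1,2], I[1,4], I[2,2], I[4,4]^2.
μ_θ-semistable layers: μ^(1)=14; μ^(2)=5; μ^(3)=-4; μ^(4)=-22

((0, 0, 0, 3); (0, 2, 0, 0); (0, 1, 1, 0); (2, 0, 0, 0))


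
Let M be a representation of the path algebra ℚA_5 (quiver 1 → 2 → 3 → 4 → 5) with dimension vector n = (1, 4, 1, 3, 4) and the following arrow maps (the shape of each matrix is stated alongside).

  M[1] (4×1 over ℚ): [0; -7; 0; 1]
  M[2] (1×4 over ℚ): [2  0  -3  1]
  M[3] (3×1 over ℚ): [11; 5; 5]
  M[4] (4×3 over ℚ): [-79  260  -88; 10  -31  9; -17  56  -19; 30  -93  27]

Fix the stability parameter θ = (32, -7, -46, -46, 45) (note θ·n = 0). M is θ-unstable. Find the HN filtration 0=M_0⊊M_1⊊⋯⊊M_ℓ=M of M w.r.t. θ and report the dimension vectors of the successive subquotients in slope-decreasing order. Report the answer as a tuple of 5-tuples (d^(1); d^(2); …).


Interval decomposition of M: I[1,5], I[2,2]^3, I[4,5]^2, I[5,5].
HN type (ℓ=4): μ^(1)=45; μ^(2)=-7; μ^(3)=-67/4; μ^(4)=-46

((0, 0, 0, 0, 4); (0, 3, 0, 0, 0); (1, 1, 1, 1, 0); (0, 0, 0, 2, 0))


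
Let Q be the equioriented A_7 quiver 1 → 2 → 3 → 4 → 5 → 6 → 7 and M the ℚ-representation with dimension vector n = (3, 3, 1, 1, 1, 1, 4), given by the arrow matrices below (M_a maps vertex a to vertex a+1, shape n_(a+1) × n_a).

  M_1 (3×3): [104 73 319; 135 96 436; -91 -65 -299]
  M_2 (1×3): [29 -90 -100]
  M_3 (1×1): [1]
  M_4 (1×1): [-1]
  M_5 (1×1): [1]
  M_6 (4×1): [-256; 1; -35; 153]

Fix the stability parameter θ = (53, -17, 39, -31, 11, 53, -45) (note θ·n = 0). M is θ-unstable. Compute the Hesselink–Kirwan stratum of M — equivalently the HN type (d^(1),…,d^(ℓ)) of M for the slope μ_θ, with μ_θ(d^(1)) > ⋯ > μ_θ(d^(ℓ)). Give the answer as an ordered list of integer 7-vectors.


Interval decomposition of M: I[1,1], I[1,2], I[1,7], I[2,2], I[7,7]^3.
HN type (ℓ=5): μ^(1)=53; μ^(2)=18; μ^(3)=9; μ^(4)=-17; μ^(5)=-45

((1, 0, 0, 0, 0, 0, 0); (1, 1, 0, 0, 0, 0, 0); (1, 1, 1, 1, 1, 1, 1); (0, 1, 0, 0, 0, 0, 0); (0, 0, 0, 0, 0, 0, 3))


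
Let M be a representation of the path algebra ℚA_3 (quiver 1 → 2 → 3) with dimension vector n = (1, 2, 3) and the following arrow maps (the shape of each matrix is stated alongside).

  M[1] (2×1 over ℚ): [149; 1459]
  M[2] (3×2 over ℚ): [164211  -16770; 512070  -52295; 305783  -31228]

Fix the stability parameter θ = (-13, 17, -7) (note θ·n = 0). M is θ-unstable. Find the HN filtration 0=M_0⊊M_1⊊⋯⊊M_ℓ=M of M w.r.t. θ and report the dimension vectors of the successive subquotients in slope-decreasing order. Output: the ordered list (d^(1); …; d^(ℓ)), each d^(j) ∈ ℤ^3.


Barcode: M ≅ I[1,3], I[2,3], I[3,3]. HN layers by μ_θ (3 steps, strictly decreasing):
  μ^(1)=5; μ^(2)=-7; μ^(3)=-13

((0, 2, 2); (0, 0, 1); (1, 0, 0))


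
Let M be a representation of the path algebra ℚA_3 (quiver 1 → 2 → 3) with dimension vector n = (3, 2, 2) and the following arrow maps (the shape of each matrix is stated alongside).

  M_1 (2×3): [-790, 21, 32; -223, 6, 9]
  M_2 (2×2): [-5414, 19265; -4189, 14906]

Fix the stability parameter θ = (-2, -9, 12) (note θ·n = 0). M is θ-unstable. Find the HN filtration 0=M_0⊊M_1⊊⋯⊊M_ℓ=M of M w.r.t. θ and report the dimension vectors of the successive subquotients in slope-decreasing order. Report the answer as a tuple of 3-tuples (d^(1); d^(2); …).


Via rank(M_{q-1}∘⋯∘M_p): M ≅ I[1,1], I[1,3]^2.
μ_θ-semistable layers: μ^(1)=12; μ^(2)=-2; μ^(3)=-11/2

((0, 0, 2); (1, 0, 0); (2, 2, 0))


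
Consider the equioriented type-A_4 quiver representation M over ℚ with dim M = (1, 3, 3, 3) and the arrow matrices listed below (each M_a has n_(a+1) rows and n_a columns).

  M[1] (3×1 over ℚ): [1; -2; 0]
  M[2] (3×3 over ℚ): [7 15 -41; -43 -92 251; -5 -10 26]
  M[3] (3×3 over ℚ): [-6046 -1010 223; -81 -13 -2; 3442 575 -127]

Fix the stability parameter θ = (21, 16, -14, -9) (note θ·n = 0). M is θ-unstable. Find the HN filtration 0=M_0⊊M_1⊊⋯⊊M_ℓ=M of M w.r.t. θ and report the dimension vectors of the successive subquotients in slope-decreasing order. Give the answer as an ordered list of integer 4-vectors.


Via rank(M_{q-1}∘⋯∘M_p): M ≅ I[1,4], I[2,4]^2.
μ_θ-semistable layers: μ^(1)=7/2; μ^(2)=-7/3

((1, 1, 1, 1); (0, 2, 2, 2))


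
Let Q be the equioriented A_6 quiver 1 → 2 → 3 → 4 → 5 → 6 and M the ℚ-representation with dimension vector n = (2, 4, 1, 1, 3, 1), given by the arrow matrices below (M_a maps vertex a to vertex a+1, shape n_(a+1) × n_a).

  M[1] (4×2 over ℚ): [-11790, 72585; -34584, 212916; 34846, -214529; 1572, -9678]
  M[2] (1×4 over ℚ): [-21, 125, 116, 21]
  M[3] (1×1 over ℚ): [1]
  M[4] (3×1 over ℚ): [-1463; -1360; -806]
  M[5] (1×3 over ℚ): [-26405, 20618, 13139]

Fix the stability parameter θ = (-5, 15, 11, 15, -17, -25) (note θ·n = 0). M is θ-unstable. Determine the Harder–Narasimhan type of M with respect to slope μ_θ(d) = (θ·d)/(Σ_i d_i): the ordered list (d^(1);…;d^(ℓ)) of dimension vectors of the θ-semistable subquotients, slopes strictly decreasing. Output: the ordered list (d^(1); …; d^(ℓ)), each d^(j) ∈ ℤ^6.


Interval decomposition of M: I[1,1], I[1,6], I[2,2]^3, I[5,5]^2.
HN type (ℓ=4): μ^(1)=15; μ^(2)=-1/5; μ^(3)=-5; μ^(4)=-17

((0, 3, 0, 0, 0, 0); (0, 1, 1, 1, 1, 1); (2, 0, 0, 0, 0, 0); (0, 0, 0, 0, 2, 0))


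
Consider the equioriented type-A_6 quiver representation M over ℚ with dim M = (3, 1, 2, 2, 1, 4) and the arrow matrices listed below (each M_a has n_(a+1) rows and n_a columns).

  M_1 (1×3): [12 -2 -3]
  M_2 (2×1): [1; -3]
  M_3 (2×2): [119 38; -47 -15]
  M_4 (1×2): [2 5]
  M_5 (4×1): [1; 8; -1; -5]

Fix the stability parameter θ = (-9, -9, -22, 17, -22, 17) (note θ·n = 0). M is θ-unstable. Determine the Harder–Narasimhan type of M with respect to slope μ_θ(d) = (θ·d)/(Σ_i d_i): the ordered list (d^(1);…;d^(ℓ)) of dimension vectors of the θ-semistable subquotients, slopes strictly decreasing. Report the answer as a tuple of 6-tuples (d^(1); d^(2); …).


Barcode: M ≅ I[1,1]^2, I[1,4], I[3,6], I[6,6]^3. HN layers by μ_θ (5 steps, strictly decreasing):
  μ^(1)=17; μ^(2)=-5/2; μ^(3)=-9; μ^(4)=-40/3; μ^(5)=-22

((0, 0, 0, 1, 0, 4); (0, 0, 0, 1, 1, 0); (2, 0, 0, 0, 0, 0); (1, 1, 1, 0, 0, 0); (0, 0, 1, 0, 0, 0))


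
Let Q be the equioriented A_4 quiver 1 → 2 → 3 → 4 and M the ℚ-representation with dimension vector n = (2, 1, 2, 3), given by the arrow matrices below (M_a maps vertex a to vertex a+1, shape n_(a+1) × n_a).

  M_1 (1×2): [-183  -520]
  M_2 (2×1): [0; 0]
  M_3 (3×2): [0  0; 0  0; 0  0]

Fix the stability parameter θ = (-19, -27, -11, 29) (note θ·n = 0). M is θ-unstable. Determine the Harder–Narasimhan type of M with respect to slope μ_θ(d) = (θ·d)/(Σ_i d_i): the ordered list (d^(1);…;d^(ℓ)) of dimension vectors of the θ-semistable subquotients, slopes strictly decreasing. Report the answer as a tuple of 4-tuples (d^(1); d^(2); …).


Interval decomposition of M: I[1,1], I[1,2], I[3,3]^2, I[4,4]^3.
HN type (ℓ=4): μ^(1)=29; μ^(2)=-11; μ^(3)=-19; μ^(4)=-23

((0, 0, 0, 3); (0, 0, 2, 0); (1, 0, 0, 0); (1, 1, 0, 0))


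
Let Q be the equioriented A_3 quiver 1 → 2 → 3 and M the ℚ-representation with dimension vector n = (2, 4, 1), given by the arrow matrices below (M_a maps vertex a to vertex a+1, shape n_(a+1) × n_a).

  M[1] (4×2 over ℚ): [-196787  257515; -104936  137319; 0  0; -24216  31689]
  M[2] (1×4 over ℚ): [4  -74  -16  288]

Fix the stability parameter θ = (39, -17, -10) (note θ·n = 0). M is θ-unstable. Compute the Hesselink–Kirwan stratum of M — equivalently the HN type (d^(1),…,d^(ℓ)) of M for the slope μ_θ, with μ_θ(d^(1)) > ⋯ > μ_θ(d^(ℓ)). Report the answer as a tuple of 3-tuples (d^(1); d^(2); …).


Via rank(M_{q-1}∘⋯∘M_p): M ≅ I[1,2], I[1,3], I[2,2]^2.
μ_θ-semistable layers: μ^(1)=11; μ^(2)=4; μ^(3)=-17

((1, 1, 0); (1, 1, 1); (0, 2, 0))


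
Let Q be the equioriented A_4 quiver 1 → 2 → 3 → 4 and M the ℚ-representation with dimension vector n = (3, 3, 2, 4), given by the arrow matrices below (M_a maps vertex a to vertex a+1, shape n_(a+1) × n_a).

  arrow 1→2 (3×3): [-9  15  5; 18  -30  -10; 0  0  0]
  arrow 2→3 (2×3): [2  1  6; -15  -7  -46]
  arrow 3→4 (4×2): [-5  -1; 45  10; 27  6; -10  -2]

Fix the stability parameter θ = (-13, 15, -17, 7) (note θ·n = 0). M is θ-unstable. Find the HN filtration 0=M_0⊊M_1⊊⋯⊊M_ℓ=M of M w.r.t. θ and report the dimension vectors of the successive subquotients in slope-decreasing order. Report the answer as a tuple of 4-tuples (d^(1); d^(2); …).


Interval decomposition of M: I[1,1]^2, I[1,4], I[2,2], I[2,4], I[4,4]^2.
HN type (ℓ=4): μ^(1)=15; μ^(2)=7; μ^(3)=-1; μ^(4)=-13

((0, 1, 0, 0); (0, 0, 0, 4); (0, 2, 2, 0); (3, 0, 0, 0))


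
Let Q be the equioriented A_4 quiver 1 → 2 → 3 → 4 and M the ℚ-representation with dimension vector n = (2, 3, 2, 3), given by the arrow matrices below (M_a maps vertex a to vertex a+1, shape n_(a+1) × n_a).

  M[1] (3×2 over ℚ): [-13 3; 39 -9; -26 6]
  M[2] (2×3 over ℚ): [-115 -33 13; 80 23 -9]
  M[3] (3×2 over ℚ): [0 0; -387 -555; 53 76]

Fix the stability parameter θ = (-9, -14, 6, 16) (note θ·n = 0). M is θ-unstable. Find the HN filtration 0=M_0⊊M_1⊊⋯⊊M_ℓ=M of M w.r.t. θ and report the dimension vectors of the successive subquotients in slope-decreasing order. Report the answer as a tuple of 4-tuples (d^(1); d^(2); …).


Via rank(M_{q-1}∘⋯∘M_p): M ≅ I[1,1], I[1,4], I[2,2], I[2,4], I[4,4].
μ_θ-semistable layers: μ^(1)=16; μ^(2)=6; μ^(3)=-9; μ^(4)=-23/2; μ^(5)=-14

((0, 0, 0, 3); (0, 0, 2, 0); (1, 0, 0, 0); (1, 1, 0, 0); (0, 2, 0, 0))
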